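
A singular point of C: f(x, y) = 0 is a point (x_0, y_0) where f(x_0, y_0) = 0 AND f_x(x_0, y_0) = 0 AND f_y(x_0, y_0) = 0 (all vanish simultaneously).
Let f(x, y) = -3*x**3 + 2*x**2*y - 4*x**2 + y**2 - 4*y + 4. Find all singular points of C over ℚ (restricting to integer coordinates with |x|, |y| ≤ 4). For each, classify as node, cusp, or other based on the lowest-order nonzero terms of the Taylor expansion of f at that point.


Singular points: {(0, 2)}; classification: cusp.

Compute partial derivatives:
  f_x = -9*x**2 + 4*x*y - 8*x.
  f_y = 2*x**2 + 2*y - 4.
Scan x_0 ∈ {−4, ..., 4}. For each x_0, f_y(x_0, y) is a polynomial in y; find its integer roots y ∈ {−4, ..., 4}, then test f_x and f at those candidates.
  x = -4: f_y(-4, y) = 2*y + 28; no integer root y with |y| ≤ 4.
  x = -3: f_y(-3, y) = 2*y + 14; no integer root y with |y| ≤ 4.
  x = -2: f_y(-2, y) = 2*y + 4; vanishes at y ∈ {-2}. (-2, -2): f_x = -4 ≠ 0.
  x = -1: f_y(-1, y) = 2*y - 2; vanishes at y ∈ {1}. (-1, 1): f_x = -5 ≠ 0.
  x = 0: f_y(0, y) = 2*y - 4; vanishes at y ∈ {2}. (0, 2): f_x = 0, f = 0 — SINGULAR.
  x = 1: f_y(1, y) = 2*y - 2; vanishes at y ∈ {1}. (1, 1): f_x = -13 ≠ 0.
  x = 2: f_y(2, y) = 2*y + 4; vanishes at y ∈ {-2}. (2, -2): f_x = -68 ≠ 0.
  x = 3: f_y(3, y) = 2*y + 14; no integer root y with |y| ≤ 4.
  x = 4: f_y(4, y) = 2*y + 28; no integer root y with |y| ≤ 4.
Only singular point on the grid: (0, 2).
Classify: substitute x = 0 + u, y = 2 + v and expand: f = -3*u**3 + 2*u**2*v + v**2.
No constant or linear terms (consistent with a singular point). Quadratic part: v**2. Cubic part: -3*u**3 + 2*u**2*v.
The quadratic part v**2 is a perfect square, so there is a single (double) tangent line v = 0, i.e. y = 2. Restricting the cubic part to that line (v = 0) leaves -3*u**3 ≠ 0, so f is not divisible by v and the branch is v² ≈ 3*u**3 to lowest order — this is a cusp.
Classification: cusp.


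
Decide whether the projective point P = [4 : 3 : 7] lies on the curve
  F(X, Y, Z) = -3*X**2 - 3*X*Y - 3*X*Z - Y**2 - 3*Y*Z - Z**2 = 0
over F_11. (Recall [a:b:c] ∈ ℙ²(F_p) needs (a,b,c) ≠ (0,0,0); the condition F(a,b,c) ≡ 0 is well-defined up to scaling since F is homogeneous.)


F(4,3,7) ≡ 8 (mod 11); P is NOT on the curve.

Evaluate F(4, 3, 7) term-by-term (mod 11).
  -3*X**2 ↦ -3·16·1·1 = -48
  -3*X*Y ↦ -3·4·3·1 = -36
  -3*X*Z ↦ -3·4·1·7 = -84
  -Y**2 ↦ -1·1·9·1 = -9
  -3*Y*Z ↦ -3·1·3·7 = -63
  -Z**2 ↦ -1·1·1·49 = -49
Sum: F(4, 3, 7) = (-48) + (-36) + (-84) + (-9) + (-63) + (-49) = -289.
Reducing mod 11: -289 ≡ 8 (mod 11).
Since F(a, b, c) ≡ 8 ≠ 0 (mod 11), P does NOT lie on the curve.


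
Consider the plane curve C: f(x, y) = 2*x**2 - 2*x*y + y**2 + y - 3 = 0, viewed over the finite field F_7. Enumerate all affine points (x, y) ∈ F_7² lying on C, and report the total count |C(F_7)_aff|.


Affine F_7-points: {(3, 6)}; count = 1.

For each of the 49 pairs (x, y) ∈ F_7², evaluate f(x, y) mod 7. Record the zeros.
  x = 0: [0↦4, 1↦6, 2↦3, 3↦2, 4↦3, 5↦6, 6↦4]  zeros at y ∈ ∅
  x = 1: [0↦6, 1↦6, 2↦1, 3↦5, 4↦4, 5↦5, 6↦1]  zeros at y ∈ ∅
  x = 2: [0↦5, 1↦3, 2↦3, 3↦5, 4↦2, 5↦1, 6↦2]  zeros at y ∈ ∅
  x = 3: [0↦1, 1↦4, 2↦2, 3↦2, 4↦4, 5↦1, 6↦0]  zeros at y ∈ {6}
  x = 4: [0↦1, 1↦2, 2↦5, 3↦3, 4↦3, 5↦5, 6↦2]  zeros at y ∈ ∅
  x = 5: [0↦5, 1↦4, 2↦5, 3↦1, 4↦6, 5↦6, 6↦1]  zeros at y ∈ ∅
  x = 6: [0↦6, 1↦3, 2↦2, 3↦3, 4↦6, 5↦4, 6↦4]  zeros at y ∈ ∅
Collecting zeros: affine points = {(3, 6)}.
Total count |C(F_7)_aff| = 1.


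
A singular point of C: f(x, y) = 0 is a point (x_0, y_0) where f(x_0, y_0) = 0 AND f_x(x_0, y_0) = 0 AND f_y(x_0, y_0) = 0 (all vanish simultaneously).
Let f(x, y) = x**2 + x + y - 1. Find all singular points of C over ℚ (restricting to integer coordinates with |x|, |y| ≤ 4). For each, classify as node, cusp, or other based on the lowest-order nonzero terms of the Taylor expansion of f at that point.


No singular points in the scanned grid; C is smooth there.

Compute partial derivatives:
  f_x = 2*x + 1.
  f_y = 1.
f_y = 1 is a nonzero constant, so f_y never vanishes: no point (x, y) can satisfy f = f_x = f_y = 0. In particular no (x, y) ∈ {−4, ..., 4}² is singular; the curve is smooth.


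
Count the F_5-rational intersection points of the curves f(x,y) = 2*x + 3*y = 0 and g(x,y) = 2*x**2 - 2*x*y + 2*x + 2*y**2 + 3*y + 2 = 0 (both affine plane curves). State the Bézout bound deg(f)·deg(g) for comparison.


Common zeros: {(2, 2), (3, 3)}; count = 2; Bézout bound = 2.

deg(f) = 1, deg(g) = 2, so Bézout bound = 2.
Scan x ∈ F_5. For each x, list the y ∈ F_5 with f(x, y) ≡ 0 and those with g(x, y) ≡ 0 (mod 5); the common zeros in that column are the intersection.
  x = 0: f ≡ 0 at y ∈ {0}; g ≡ 0 at y ∈ ∅; common: ∅.
  x = 1: f ≡ 0 at y ∈ {1}; g ≡ 0 at y ∈ ∅; common: ∅.
  x = 2: f ≡ 0 at y ∈ {2}; g ≡ 0 at y ∈ {1, 2}; common: {2}.
  x = 3: f ≡ 0 at y ∈ {3}; g ≡ 0 at y ∈ {1, 3}; common: {3}.
  x = 4: f ≡ 0 at y ∈ {4}; g ≡ 0 at y ∈ {2, 3}; common: ∅.
Collecting: common zeros = {(2, 2), (3, 3)}, so the count is 2.
Comparison with the Bézout bound: 2 ≤ 2 = deg(f)·deg(g), as expected for curves with no common component (the bound is attained).


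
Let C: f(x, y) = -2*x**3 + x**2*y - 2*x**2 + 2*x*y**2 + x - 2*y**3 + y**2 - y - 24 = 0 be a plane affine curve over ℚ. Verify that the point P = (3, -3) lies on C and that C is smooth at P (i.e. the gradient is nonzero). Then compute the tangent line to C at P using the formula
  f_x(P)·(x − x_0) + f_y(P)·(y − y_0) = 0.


Tangent line at P: -65*x - 88*y - 69 = 0.

Step 1: f(3, -3) = 0, so P lies on C.
Step 2: partial derivatives
  f_x(x, y) = -6*x**2 + 2*x*y - 4*x + 2*y**2 + 1, f_y(x, y) = x**2 + 4*x*y - 6*y**2 + 2*y - 1.
  f_x(P) = -65, f_y(P) = -88 (gradient nonzero, so P is smooth).
Step 3: tangent line at P: -65·(x − 3) + -88·(y − -3) = 0.
Expanding: -65*x - 88*y - 69 = 0.


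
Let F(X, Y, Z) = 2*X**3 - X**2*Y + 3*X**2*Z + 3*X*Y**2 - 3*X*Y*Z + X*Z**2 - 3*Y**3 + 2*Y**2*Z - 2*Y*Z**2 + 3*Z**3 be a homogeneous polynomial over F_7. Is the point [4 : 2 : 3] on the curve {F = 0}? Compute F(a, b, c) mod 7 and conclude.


F(4,2,3) ≡ 3 (mod 7); P is NOT on the curve.

Evaluate F(4, 2, 3) term-by-term (mod 7).
  2*X**3 ↦ 2·64·1·1 = 128
  -X**2*Y ↦ -1·16·2·1 = -32
  3*X**2*Z ↦ 3·16·1·3 = 144
  3*X*Y**2 ↦ 3·4·4·1 = 48
  -3*X*Y*Z ↦ -3·4·2·3 = -72
  X*Z**2 ↦ 1·4·1·9 = 36
  -3*Y**3 ↦ -3·1·8·1 = -24
  2*Y**2*Z ↦ 2·1·4·3 = 24
  -2*Y*Z**2 ↦ -2·1·2·9 = -36
  3*Z**3 ↦ 3·1·1·27 = 81
Sum: F(4, 2, 3) = (128) + (-32) + (144) + (48) + (-72) + (36) + (-24) + (24) + (-36) + (81) = 297.
Reducing mod 7: 297 ≡ 3 (mod 7).
Since F(a, b, c) ≡ 3 ≠ 0 (mod 7), P does NOT lie on the curve.


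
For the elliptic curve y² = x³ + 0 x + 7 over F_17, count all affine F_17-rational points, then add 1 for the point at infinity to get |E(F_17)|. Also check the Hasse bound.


Affine points = {(1, 5), (1, 12), (2, 7), (2, 10), (3, 0), (5, 8), (5, 9), (6, 6), (6, 11), (8, 3), (8, 14), (10, 2), (10, 15), (12, 1), (12, 16), (15, 4), (15, 13)}; affine count = 17; |E(F_17)| = 18.

Discriminant check: Δ ∝ 4a³ + 27b² = 4·0³ + 27·7² = 4·0 + 27·49 ≡ 14 (mod 17). Nonzero ⇒ E is nonsingular.
For each x ∈ F_17, compute rhs = x³ + 0·x + 7 mod 17, then count y ∈ F_17 with y² ≡ rhs.
  x = 0: rhs = 7, matching y values: none (0 points).
  x = 1: rhs = 8, matching y values: 5, 12 (2 points).
  x = 2: rhs = 15, matching y values: 7, 10 (2 points).
  x = 3: rhs = 0, matching y values: 0 (1 points).
  x = 4: rhs = 3, matching y values: none (0 points).
  x = 5: rhs = 13, matching y values: 8, 9 (2 points).
  x = 6: rhs = 2, matching y values: 6, 11 (2 points).
  x = 7: rhs = 10, matching y values: none (0 points).
  x = 8: rhs = 9, matching y values: 3, 14 (2 points).
  x = 9: rhs = 5, matching y values: none (0 points).
  x = 10: rhs = 4, matching y values: 2, 15 (2 points).
  x = 11: rhs = 12, matching y values: none (0 points).
  x = 12: rhs = 1, matching y values: 1, 16 (2 points).
  x = 13: rhs = 11, matching y values: none (0 points).
  x = 14: rhs = 14, matching y values: none (0 points).
  x = 15: rhs = 16, matching y values: 4, 13 (2 points).
  x = 16: rhs = 6, matching y values: none (0 points).
Total affine count: 17.
Full point count |E(F_17)| = 17 + 1 = 18.
Hasse bound: |18 − (17+1)| = |0| = 0 ≤ 2√17 ≈ 8.2462 ✓.


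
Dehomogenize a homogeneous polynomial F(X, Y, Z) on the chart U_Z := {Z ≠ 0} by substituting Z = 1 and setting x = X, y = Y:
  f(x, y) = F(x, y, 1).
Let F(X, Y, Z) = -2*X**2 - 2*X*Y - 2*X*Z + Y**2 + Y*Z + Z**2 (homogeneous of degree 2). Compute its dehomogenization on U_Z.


f(x, y) = -2*x**2 - 2*x*y - 2*x + y**2 + y + 1

On U_Z we set Z = 1. Each monomial c·X^i·Y^j·Z^k in F becomes c·x^i·y^j·1^k = c·x^i·y^j.
Substituting Z = 1: F(X, Y, 1) = -2*x**2 - 2*x*y - 2*x + y**2 + y + 1.
Note: deg(f) ≤ deg(F) = 2; strict inequality happens when F is divisible by Z (lost terms).


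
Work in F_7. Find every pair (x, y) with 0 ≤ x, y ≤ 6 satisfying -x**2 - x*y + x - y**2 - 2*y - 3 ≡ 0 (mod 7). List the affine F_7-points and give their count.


Affine F_7-points: {(1, 1), (1, 3), (4, 3), (4, 5), (6, 1), (6, 5)}; count = 6.

For each of the 49 pairs (x, y) ∈ F_7², evaluate f(x, y) mod 7. Record the zeros.
  x = 0: [0↦4, 1↦1, 2↦3, 3↦3, 4↦1, 5↦4, 6↦5]  zeros at y ∈ ∅
  x = 1: [0↦4, 1↦0, 2↦1, 3↦0, 4↦4, 5↦6, 6↦6]  zeros at y ∈ {1, 3}
  x = 2: [0↦2, 1↦4, 2↦4, 3↦2, 4↦5, 5↦6, 6↦5]  zeros at y ∈ ∅
  x = 3: [0↦5, 1↦6, 2↦5, 3↦2, 4↦4, 5↦4, 6↦2]  zeros at y ∈ ∅
  x = 4: [0↦6, 1↦6, 2↦4, 3↦0, 4↦1, 5↦0, 6↦4]  zeros at y ∈ {3, 5}
  x = 5: [0↦5, 1↦4, 2↦1, 3↦3, 4↦3, 5↦1, 6↦4]  zeros at y ∈ ∅
  x = 6: [0↦2, 1↦0, 2↦3, 3↦4, 4↦3, 5↦0, 6↦2]  zeros at y ∈ {1, 5}
Collecting zeros: affine points = {(1, 1), (1, 3), (4, 3), (4, 5), (6, 1), (6, 5)}.
Total count |C(F_7)_aff| = 6.


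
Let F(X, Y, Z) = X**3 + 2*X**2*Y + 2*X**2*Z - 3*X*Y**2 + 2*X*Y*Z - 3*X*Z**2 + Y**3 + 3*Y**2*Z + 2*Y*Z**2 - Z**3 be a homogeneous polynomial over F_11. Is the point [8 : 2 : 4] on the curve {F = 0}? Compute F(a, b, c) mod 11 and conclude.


F(8,2,4) ≡ 5 (mod 11); P is NOT on the curve.

Evaluate F(8, 2, 4) term-by-term (mod 11).
  X**3 ↦ 1·512·1·1 = 512
  2*X**2*Y ↦ 2·64·2·1 = 256
  2*X**2*Z ↦ 2·64·1·4 = 512
  -3*X*Y**2 ↦ -3·8·4·1 = -96
  2*X*Y*Z ↦ 2·8·2·4 = 128
  -3*X*Z**2 ↦ -3·8·1·16 = -384
  Y**3 ↦ 1·1·8·1 = 8
  3*Y**2*Z ↦ 3·1·4·4 = 48
  2*Y*Z**2 ↦ 2·1·2·16 = 64
  -Z**3 ↦ -1·1·1·64 = -64
Sum: F(8, 2, 4) = (512) + (256) + (512) + (-96) + (128) + (-384) + (8) + (48) + (64) + (-64) = 984.
Reducing mod 11: 984 ≡ 5 (mod 11).
Since F(a, b, c) ≡ 5 ≠ 0 (mod 11), P does NOT lie on the curve.


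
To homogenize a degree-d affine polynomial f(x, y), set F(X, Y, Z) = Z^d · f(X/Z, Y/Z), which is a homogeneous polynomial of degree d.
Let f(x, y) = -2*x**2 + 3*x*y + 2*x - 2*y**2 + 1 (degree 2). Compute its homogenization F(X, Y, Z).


F(X, Y, Z) = -2*X**2 + 3*X*Y + 2*X*Z - 2*Y**2 + Z**2

deg(f) = 2.
Substitute x = X/Z, y = Y/Z into f, then multiply by Z^2.
  monomial -2·x^2·y^0 ↦ -2·X^2·Y^0·Z^0.
  monomial 3·x^1·y^1 ↦ 3·X^1·Y^1·Z^0.
  monomial 2·x^1·y^0 ↦ 2·X^1·Y^0·Z^1.
  monomial -2·x^0·y^2 ↦ -2·X^0·Y^2·Z^0.
  monomial 1·x^0·y^0 ↦ 1·X^0·Y^0·Z^2.
Collecting: F(X, Y, Z) = -2*X**2 + 3*X*Y + 2*X*Z - 2*Y**2 + Z**2.


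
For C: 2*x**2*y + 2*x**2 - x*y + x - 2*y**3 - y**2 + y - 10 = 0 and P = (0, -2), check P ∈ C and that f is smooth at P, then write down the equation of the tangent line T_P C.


Tangent line at P: 3*x - 19*y - 38 = 0.

Step 1: f(0, -2) = 0, so P lies on C.
Step 2: partial derivatives
  f_x(x, y) = 4*x*y + 4*x - y + 1, f_y(x, y) = 2*x**2 - x - 6*y**2 - 2*y + 1.
  f_x(P) = 3, f_y(P) = -19 (gradient nonzero, so P is smooth).
Step 3: tangent line at P: 3·(x − 0) + -19·(y − -2) = 0.
Expanding: 3*x - 19*y - 38 = 0.


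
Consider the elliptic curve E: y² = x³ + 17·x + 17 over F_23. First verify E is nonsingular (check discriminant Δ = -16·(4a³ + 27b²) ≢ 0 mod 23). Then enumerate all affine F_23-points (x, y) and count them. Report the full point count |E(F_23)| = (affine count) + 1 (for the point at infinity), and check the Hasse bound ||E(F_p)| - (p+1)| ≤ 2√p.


Affine points = {(1, 9), (1, 14), (2, 6), (2, 17), (3, 7), (3, 16), (6, 6), (6, 17), (9, 5), (9, 18), (14, 3), (14, 20), (15, 6), (15, 17), (19, 0), (20, 10), (20, 13)}; affine count = 17; |E(F_23)| = 18.

Discriminant check: Δ ∝ 4a³ + 27b² = 4·17³ + 27·17² = 4·4913 + 27·289 ≡ 16 (mod 23). Nonzero ⇒ E is nonsingular.
For each x ∈ F_23, compute rhs = x³ + 17·x + 17 mod 23, then count y ∈ F_23 with y² ≡ rhs.
  x = 0: rhs = 17, matching y values: none (0 points).
  x = 1: rhs = 12, matching y values: 9, 14 (2 points).
  x = 2: rhs = 13, matching y values: 6, 17 (2 points).
  x = 3: rhs = 3, matching y values: 7, 16 (2 points).
  x = 4: rhs = 11, matching y values: none (0 points).
  x = 5: rhs = 20, matching y values: none (0 points).
  x = 6: rhs = 13, matching y values: 6, 17 (2 points).
  x = 7: rhs = 19, matching y values: none (0 points).
  x = 8: rhs = 21, matching y values: none (0 points).
  x = 9: rhs = 2, matching y values: 5, 18 (2 points).
  x = 10: rhs = 14, matching y values: none (0 points).
  x = 11: rhs = 17, matching y values: none (0 points).
  x = 12: rhs = 17, matching y values: none (0 points).
  x = 13: rhs = 20, matching y values: none (0 points).
  x = 14: rhs = 9, matching y values: 3, 20 (2 points).
  x = 15: rhs = 13, matching y values: 6, 17 (2 points).
  x = 16: rhs = 15, matching y values: none (0 points).
  x = 17: rhs = 21, matching y values: none (0 points).
  x = 18: rhs = 14, matching y values: none (0 points).
  x = 19: rhs = 0, matching y values: 0 (1 points).
  x = 20: rhs = 8, matching y values: 10, 13 (2 points).
  x = 21: rhs = 21, matching y values: none (0 points).
  x = 22: rhs = 22, matching y values: none (0 points).
Total affine count: 17.
Full point count |E(F_23)| = 17 + 1 = 18.
Hasse bound: |18 − (23+1)| = |-6| = 6 ≤ 2√23 ≈ 9.5917 ✓.


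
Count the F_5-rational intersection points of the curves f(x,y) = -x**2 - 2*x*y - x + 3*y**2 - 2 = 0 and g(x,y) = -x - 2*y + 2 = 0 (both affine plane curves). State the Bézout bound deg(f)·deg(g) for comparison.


Common zeros: ∅; count = 0; Bézout bound = 2.

deg(f) = 2, deg(g) = 1, so Bézout bound = 2.
Scan x ∈ F_5. For each x, list the y ∈ F_5 with f(x, y) ≡ 0 and those with g(x, y) ≡ 0 (mod 5); the common zeros in that column are the intersection.
  x = 0: f ≡ 0 at y ∈ {2, 3}; g ≡ 0 at y ∈ {1}; common: ∅.
  x = 1: f ≡ 0 at y ∈ ∅; g ≡ 0 at y ∈ {3}; common: ∅.
  x = 2: f ≡ 0 at y ∈ ∅; g ≡ 0 at y ∈ {0}; common: ∅.
  x = 3: f ≡ 0 at y ∈ {3, 4}; g ≡ 0 at y ∈ {2}; common: ∅.
  x = 4: f ≡ 0 at y ∈ ∅; g ≡ 0 at y ∈ {4}; common: ∅.
Collecting: common zeros = ∅, so the count is 0.
Comparison with the Bézout bound: 0 ≤ 2 = deg(f)·deg(g), as expected for curves with no common component (the affine F_5-count falls short of the bound because intersections may lie at infinity, over extension fields, or carry multiplicity).


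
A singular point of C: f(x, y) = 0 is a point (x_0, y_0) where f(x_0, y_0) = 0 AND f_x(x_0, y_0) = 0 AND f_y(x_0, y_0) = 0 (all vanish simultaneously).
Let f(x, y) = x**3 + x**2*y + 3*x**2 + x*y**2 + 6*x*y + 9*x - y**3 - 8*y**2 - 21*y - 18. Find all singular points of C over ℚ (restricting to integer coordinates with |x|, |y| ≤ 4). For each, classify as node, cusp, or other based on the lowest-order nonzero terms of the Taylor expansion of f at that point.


Singular points: {(0, -3)}; classification: cusp.

Compute partial derivatives:
  f_x = 3*x**2 + 2*x*y + 6*x + y**2 + 6*y + 9.
  f_y = x**2 + 2*x*y + 6*x - 3*y**2 - 16*y - 21.
Scan x_0 ∈ {−4, ..., 4}. For each x_0, f_y(x_0, y) is a polynomial in y; find its integer roots y ∈ {−4, ..., 4}, then test f_x and f at those candidates.
  x = -4: f_y(-4, y) = -3*y**2 - 24*y - 29; no integer root y with |y| ≤ 4.
  x = -3: f_y(-3, y) = -3*y**2 - 22*y - 30; no integer root y with |y| ≤ 4.
  x = -2: f_y(-2, y) = -3*y**2 - 20*y - 29; no integer root y with |y| ≤ 4.
  x = -1: f_y(-1, y) = -3*y**2 - 18*y - 26; no integer root y with |y| ≤ 4.
  x = 0: f_y(0, y) = -3*y**2 - 16*y - 21; vanishes at y ∈ {-3}. (0, -3): f_x = 0, f = 0 — SINGULAR.
  x = 1: f_y(1, y) = -3*y**2 - 14*y - 14; no integer root y with |y| ≤ 4.
  x = 2: f_y(2, y) = -3*y**2 - 12*y - 5; no integer root y with |y| ≤ 4.
  x = 3: f_y(3, y) = -3*y**2 - 10*y + 6; no integer root y with |y| ≤ 4.
  x = 4: f_y(4, y) = -3*y**2 - 8*y + 19; no integer root y with |y| ≤ 4.
Only singular point on the grid: (0, -3).
Classify: substitute x = 0 + u, y = -3 + v and expand: f = u**3 + u**2*v + u*v**2 - v**3 + v**2.
No constant or linear terms (consistent with a singular point). Quadratic part: v**2. Cubic part: u**3 + u**2*v + u*v**2 - v**3.
The quadratic part v**2 is a perfect square, so there is a single (double) tangent line v = 0, i.e. y = -3. Restricting the cubic part to that line (v = 0) leaves u**3 ≠ 0, so f is not divisible by v and the branch is v² ≈ -u**3 to lowest order — this is a cusp.
Classification: cusp.


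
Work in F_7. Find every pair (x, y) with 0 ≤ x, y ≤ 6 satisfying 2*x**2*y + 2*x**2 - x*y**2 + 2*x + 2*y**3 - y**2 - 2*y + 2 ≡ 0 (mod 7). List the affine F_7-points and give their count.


Affine F_7-points: {(0, 5), (1, 2), (1, 3), (2, 0), (3, 4), (4, 0), (4, 2), (4, 4), (6, 3), (6, 5), (6, 6)}; count = 11.

For each of the 49 pairs (x, y) ∈ F_7², evaluate f(x, y) mod 7. Record the zeros.
  x = 0: [0↦2, 1↦1, 2↦3, 3↦6, 4↦1, 5↦0, 6↦1]  zeros at y ∈ {5}
  x = 1: [0↦6, 1↦6, 2↦0, 3↦0, 4↦4, 5↦3, 6↦2]  zeros at y ∈ {2, 3}
  x = 2: [0↦0, 1↦5, 2↦2, 3↦3, 4↦6, 5↦2, 6↦3]  zeros at y ∈ {0}
  x = 3: [0↦5, 1↦5, 2↦2, 3↦1, 4↦0, 5↦4, 6↦4]  zeros at y ∈ {4}
  x = 4: [0↦0, 1↦6, 2↦0, 3↦1, 4↦0, 5↦2, 6↦5]  zeros at y ∈ {0, 2, 4}
  x = 5: [0↦6, 1↦1, 2↦3, 3↦3, 4↦6, 5↦3, 6↦6]  zeros at y ∈ ∅
  x = 6: [0↦2, 1↦4, 2↦4, 3↦0, 4↦4, 5↦0, 6↦0]  zeros at y ∈ {3, 5, 6}
Collecting zeros: affine points = {(0, 5), (1, 2), (1, 3), (2, 0), (3, 4), (4, 0), (4, 2), (4, 4), (6, 3), (6, 5), (6, 6)}.
Total count |C(F_7)_aff| = 11.


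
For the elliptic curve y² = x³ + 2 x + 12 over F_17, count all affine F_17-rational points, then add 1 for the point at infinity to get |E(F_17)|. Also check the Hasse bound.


Affine points = {(1, 7), (1, 10), (4, 4), (4, 13), (6, 6), (6, 11), (8, 8), (8, 9), (12, 8), (12, 9), (13, 5), (13, 12), (14, 8), (14, 9), (15, 0), (16, 3), (16, 14)}; affine count = 17; |E(F_17)| = 18.

Discriminant check: Δ ∝ 4a³ + 27b² = 4·2³ + 27·12² = 4·8 + 27·144 ≡ 10 (mod 17). Nonzero ⇒ E is nonsingular.
For each x ∈ F_17, compute rhs = x³ + 2·x + 12 mod 17, then count y ∈ F_17 with y² ≡ rhs.
  x = 0: rhs = 12, matching y values: none (0 points).
  x = 1: rhs = 15, matching y values: 7, 10 (2 points).
  x = 2: rhs = 7, matching y values: none (0 points).
  x = 3: rhs = 11, matching y values: none (0 points).
  x = 4: rhs = 16, matching y values: 4, 13 (2 points).
  x = 5: rhs = 11, matching y values: none (0 points).
  x = 6: rhs = 2, matching y values: 6, 11 (2 points).
  x = 7: rhs = 12, matching y values: none (0 points).
  x = 8: rhs = 13, matching y values: 8, 9 (2 points).
  x = 9: rhs = 11, matching y values: none (0 points).
  x = 10: rhs = 12, matching y values: none (0 points).
  x = 11: rhs = 5, matching y values: none (0 points).
  x = 12: rhs = 13, matching y values: 8, 9 (2 points).
  x = 13: rhs = 8, matching y values: 5, 12 (2 points).
  x = 14: rhs = 13, matching y values: 8, 9 (2 points).
  x = 15: rhs = 0, matching y values: 0 (1 points).
  x = 16: rhs = 9, matching y values: 3, 14 (2 points).
Total affine count: 17.
Full point count |E(F_17)| = 17 + 1 = 18.
Hasse bound: |18 − (17+1)| = |0| = 0 ≤ 2√17 ≈ 8.2462 ✓.


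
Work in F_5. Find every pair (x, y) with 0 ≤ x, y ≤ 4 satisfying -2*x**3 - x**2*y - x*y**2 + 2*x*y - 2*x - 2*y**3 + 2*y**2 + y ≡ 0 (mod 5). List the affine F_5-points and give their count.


Affine F_5-points: {(0, 0), (2, 0), (3, 0), (3, 1)}; count = 4.

For each of the 25 pairs (x, y) ∈ F_5², evaluate f(x, y) mod 5. Record the zeros.
  x = 0: [0↦0, 1↦1, 2↦4, 3↦2, 4↦3]  zeros at y ∈ {0}
  x = 1: [0↦1, 1↦2, 2↦3, 3↦2, 4↦2]  zeros at y ∈ ∅
  x = 2: [0↦0, 1↦4, 2↦1, 3↦4, 4↦1]  zeros at y ∈ {0}
  x = 3: [0↦0, 1↦0, 2↦1, 3↦1, 4↦3]  zeros at y ∈ {0, 1}
  x = 4: [0↦4, 1↦3, 2↦1, 3↦1, 4↦1]  zeros at y ∈ ∅
Collecting zeros: affine points = {(0, 0), (2, 0), (3, 0), (3, 1)}.
Total count |C(F_5)_aff| = 4.


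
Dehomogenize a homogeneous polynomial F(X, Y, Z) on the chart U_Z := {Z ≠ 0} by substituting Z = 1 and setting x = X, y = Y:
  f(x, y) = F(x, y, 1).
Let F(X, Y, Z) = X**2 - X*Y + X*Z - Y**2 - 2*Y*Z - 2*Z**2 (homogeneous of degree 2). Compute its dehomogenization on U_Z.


f(x, y) = x**2 - x*y + x - y**2 - 2*y - 2

On U_Z we set Z = 1. Each monomial c·X^i·Y^j·Z^k in F becomes c·x^i·y^j·1^k = c·x^i·y^j.
Substituting Z = 1: F(X, Y, 1) = x**2 - x*y + x - y**2 - 2*y - 2.
Note: deg(f) ≤ deg(F) = 2; strict inequality happens when F is divisible by Z (lost terms).


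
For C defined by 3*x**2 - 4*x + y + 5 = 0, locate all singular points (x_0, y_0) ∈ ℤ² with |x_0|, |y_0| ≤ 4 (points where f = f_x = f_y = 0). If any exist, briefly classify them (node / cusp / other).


No singular points in the scanned grid; C is smooth there.

Compute partial derivatives:
  f_x = 6*x - 4.
  f_y = 1.
f_y = 1 is a nonzero constant, so f_y never vanishes: no point (x, y) can satisfy f = f_x = f_y = 0. In particular no (x, y) ∈ {−4, ..., 4}² is singular; the curve is smooth.


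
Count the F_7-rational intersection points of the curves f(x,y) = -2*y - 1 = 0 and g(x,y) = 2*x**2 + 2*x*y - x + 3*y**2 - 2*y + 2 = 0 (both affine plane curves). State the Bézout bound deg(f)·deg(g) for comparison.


Common zeros: {(3, 3), (5, 3)}; count = 2; Bézout bound = 2.

deg(f) = 1, deg(g) = 2, so Bézout bound = 2.
Scan x ∈ F_7. For each x, list the y ∈ F_7 with f(x, y) ≡ 0 and those with g(x, y) ≡ 0 (mod 7); the common zeros in that column are the intersection.
  x = 0: f ≡ 0 at y ∈ {3}; g ≡ 0 at y ∈ {4, 6}; common: ∅.
  x = 1: f ≡ 0 at y ∈ {3}; g ≡ 0 at y ∈ ∅; common: ∅.
  x = 2: f ≡ 0 at y ∈ {3}; g ≡ 0 at y ∈ ∅; common: ∅.
  x = 3: f ≡ 0 at y ∈ {3}; g ≡ 0 at y ∈ {3, 5}; common: {3}.
  x = 4: f ≡ 0 at y ∈ {3}; g ≡ 0 at y ∈ ∅; common: ∅.
  x = 5: f ≡ 0 at y ∈ {3}; g ≡ 0 at y ∈ {3, 6}; common: {3}.
  x = 6: f ≡ 0 at y ∈ {3}; g ≡ 0 at y ∈ ∅; common: ∅.
Collecting: common zeros = {(3, 3), (5, 3)}, so the count is 2.
Comparison with the Bézout bound: 2 ≤ 2 = deg(f)·deg(g), as expected for curves with no common component (the bound is attained).


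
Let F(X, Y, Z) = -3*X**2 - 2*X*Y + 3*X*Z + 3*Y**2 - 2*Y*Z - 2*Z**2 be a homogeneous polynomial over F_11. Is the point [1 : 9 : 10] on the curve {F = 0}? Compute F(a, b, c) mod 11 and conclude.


F(1,9,10) ≡ 4 (mod 11); P is NOT on the curve.

Evaluate F(1, 9, 10) term-by-term (mod 11).
  -3*X**2 ↦ -3·1·1·1 = -3
  -2*X*Y ↦ -2·1·9·1 = -18
  3*X*Z ↦ 3·1·1·10 = 30
  3*Y**2 ↦ 3·1·81·1 = 243
  -2*Y*Z ↦ -2·1·9·10 = -180
  -2*Z**2 ↦ -2·1·1·100 = -200
Sum: F(1, 9, 10) = (-3) + (-18) + (30) + (243) + (-180) + (-200) = -128.
Reducing mod 11: -128 ≡ 4 (mod 11).
Since F(a, b, c) ≡ 4 ≠ 0 (mod 11), P does NOT lie on the curve.


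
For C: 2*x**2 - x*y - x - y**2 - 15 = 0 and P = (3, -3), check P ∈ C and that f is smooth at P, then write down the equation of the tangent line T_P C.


Tangent line at P: 14*x + 3*y - 33 = 0.

Step 1: f(3, -3) = 0, so P lies on C.
Step 2: partial derivatives
  f_x(x, y) = 4*x - y - 1, f_y(x, y) = -x - 2*y.
  f_x(P) = 14, f_y(P) = 3 (gradient nonzero, so P is smooth).
Step 3: tangent line at P: 14·(x − 3) + 3·(y − -3) = 0.
Expanding: 14*x + 3*y - 33 = 0.


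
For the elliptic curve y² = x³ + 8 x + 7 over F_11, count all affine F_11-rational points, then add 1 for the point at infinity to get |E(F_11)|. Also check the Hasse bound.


Affine points = {(1, 4), (1, 7), (2, 3), (2, 8), (3, 5), (3, 6), (4, 2), (4, 9), (8, 0), (9, 4), (9, 7), (10, 3), (10, 8)}; affine count = 13; |E(F_11)| = 14.

Discriminant check: Δ ∝ 4a³ + 27b² = 4·8³ + 27·7² = 4·512 + 27·49 ≡ 5 (mod 11). Nonzero ⇒ E is nonsingular.
For each x ∈ F_11, compute rhs = x³ + 8·x + 7 mod 11, then count y ∈ F_11 with y² ≡ rhs.
  x = 0: rhs = 7, matching y values: none (0 points).
  x = 1: rhs = 5, matching y values: 4, 7 (2 points).
  x = 2: rhs = 9, matching y values: 3, 8 (2 points).
  x = 3: rhs = 3, matching y values: 5, 6 (2 points).
  x = 4: rhs = 4, matching y values: 2, 9 (2 points).
  x = 5: rhs = 7, matching y values: none (0 points).
  x = 6: rhs = 7, matching y values: none (0 points).
  x = 7: rhs = 10, matching y values: none (0 points).
  x = 8: rhs = 0, matching y values: 0 (1 points).
  x = 9: rhs = 5, matching y values: 4, 7 (2 points).
  x = 10: rhs = 9, matching y values: 3, 8 (2 points).
Total affine count: 13.
Full point count |E(F_11)| = 13 + 1 = 14.
Hasse bound: |14 − (11+1)| = |2| = 2 ≤ 2√11 ≈ 6.6332 ✓.


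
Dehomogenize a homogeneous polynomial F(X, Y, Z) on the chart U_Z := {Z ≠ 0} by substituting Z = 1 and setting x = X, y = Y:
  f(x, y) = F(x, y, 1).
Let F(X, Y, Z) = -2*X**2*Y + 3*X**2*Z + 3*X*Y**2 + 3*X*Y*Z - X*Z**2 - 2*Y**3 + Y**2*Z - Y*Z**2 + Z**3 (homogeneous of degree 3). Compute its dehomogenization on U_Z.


f(x, y) = -2*x**2*y + 3*x**2 + 3*x*y**2 + 3*x*y - x - 2*y**3 + y**2 - y + 1

On U_Z we set Z = 1. Each monomial c·X^i·Y^j·Z^k in F becomes c·x^i·y^j·1^k = c·x^i·y^j.
Substituting Z = 1: F(X, Y, 1) = -2*x**2*y + 3*x**2 + 3*x*y**2 + 3*x*y - x - 2*y**3 + y**2 - y + 1.
Note: deg(f) ≤ deg(F) = 3; strict inequality happens when F is divisible by Z (lost terms).


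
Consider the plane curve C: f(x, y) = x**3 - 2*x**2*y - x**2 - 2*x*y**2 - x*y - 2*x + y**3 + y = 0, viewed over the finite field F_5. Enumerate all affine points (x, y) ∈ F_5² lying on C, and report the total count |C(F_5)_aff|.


Affine F_5-points: {(0, 0), (0, 2), (0, 3), (1, 1), (2, 0), (3, 3), (3, 4), (4, 0), (4, 3)}; count = 9.

For each of the 25 pairs (x, y) ∈ F_5², evaluate f(x, y) mod 5. Record the zeros.
  x = 0: [0↦0, 1↦2, 2↦0, 3↦0, 4↦3]  zeros at y ∈ {0, 2, 3}
  x = 1: [0↦3, 1↦0, 2↦4, 3↦1, 4↦2]  zeros at y ∈ {1}
  x = 2: [0↦0, 1↦3, 2↦4, 3↦4, 4↦4]  zeros at y ∈ {0}
  x = 3: [0↦2, 1↦2, 2↦1, 3↦0, 4↦0]  zeros at y ∈ {3, 4}
  x = 4: [0↦0, 1↦3, 2↦1, 3↦0, 4↦1]  zeros at y ∈ {0, 3}
Collecting zeros: affine points = {(0, 0), (0, 2), (0, 3), (1, 1), (2, 0), (3, 3), (3, 4), (4, 0), (4, 3)}.
Total count |C(F_5)_aff| = 9.


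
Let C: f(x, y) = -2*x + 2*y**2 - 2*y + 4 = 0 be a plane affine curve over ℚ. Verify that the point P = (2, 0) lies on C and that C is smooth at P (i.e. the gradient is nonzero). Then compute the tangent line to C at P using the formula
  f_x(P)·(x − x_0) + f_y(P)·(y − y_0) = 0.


Tangent line at P: -2*x - 2*y + 4 = 0.

Step 1: f(2, 0) = 0, so P lies on C.
Step 2: partial derivatives
  f_x(x, y) = -2, f_y(x, y) = 4*y - 2.
  f_x(P) = -2, f_y(P) = -2 (gradient nonzero, so P is smooth).
Step 3: tangent line at P: -2·(x − 2) + -2·(y − 0) = 0.
Expanding: -2*x - 2*y + 4 = 0.


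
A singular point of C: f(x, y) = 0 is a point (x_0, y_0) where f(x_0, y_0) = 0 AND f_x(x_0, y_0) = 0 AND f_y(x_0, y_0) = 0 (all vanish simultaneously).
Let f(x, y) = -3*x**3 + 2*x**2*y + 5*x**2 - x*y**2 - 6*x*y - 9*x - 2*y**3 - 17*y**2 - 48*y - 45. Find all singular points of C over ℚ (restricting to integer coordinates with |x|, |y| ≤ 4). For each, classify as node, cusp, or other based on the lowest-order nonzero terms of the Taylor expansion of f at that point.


Singular points: {(0, -3)}; classification: node.

Compute partial derivatives:
  f_x = -9*x**2 + 4*x*y + 10*x - y**2 - 6*y - 9.
  f_y = 2*x**2 - 2*x*y - 6*x - 6*y**2 - 34*y - 48.
Scan x_0 ∈ {−4, ..., 4}. For each x_0, f_y(x_0, y) is a polynomial in y; find its integer roots y ∈ {−4, ..., 4}, then test f_x and f at those candidates.
  x = -4: f_y(-4, y) = -6*y**2 - 26*y + 8; no integer root y with |y| ≤ 4.
  x = -3: f_y(-3, y) = -6*y**2 - 28*y - 12; no integer root y with |y| ≤ 4.
  x = -2: f_y(-2, y) = -6*y**2 - 30*y - 28; no integer root y with |y| ≤ 4.
  x = -1: f_y(-1, y) = -6*y**2 - 32*y - 40; vanishes at y ∈ {-2}. (-1, -2): f_x = -12 ≠ 0.
  x = 0: f_y(0, y) = -6*y**2 - 34*y - 48; vanishes at y ∈ {-3}. (0, -3): f_x = 0, f = 0 — SINGULAR.
  x = 1: f_y(1, y) = -6*y**2 - 36*y - 52; no integer root y with |y| ≤ 4.
  x = 2: f_y(2, y) = -6*y**2 - 38*y - 52; vanishes at y ∈ {-2}. (2, -2): f_x = -33 ≠ 0.
  x = 3: f_y(3, y) = -6*y**2 - 40*y - 48; no integer root y with |y| ≤ 4.
  x = 4: f_y(4, y) = -6*y**2 - 42*y - 40; no integer root y with |y| ≤ 4.
Only singular point on the grid: (0, -3).
Classify: substitute x = 0 + u, y = -3 + v and expand: f = -3*u**3 + 2*u**2*v - u**2 - u*v**2 - 2*v**3 + v**2.
No constant or linear terms (consistent with a singular point). Quadratic part: -u**2 + v**2. Cubic part: -3*u**3 + 2*u**2*v - u*v**2 - 2*v**3.
The quadratic part v**2 - u**2 = (v − u)(v + u) splits into two distinct linear factors, so there are two distinct tangent lines y − -3 = ±(x − 0) — this is a node (ordinary double point).
Classification: node.


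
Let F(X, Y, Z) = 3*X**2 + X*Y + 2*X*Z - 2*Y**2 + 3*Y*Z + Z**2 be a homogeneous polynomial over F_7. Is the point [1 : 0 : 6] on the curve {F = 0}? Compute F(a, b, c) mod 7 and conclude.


F(1,0,6) ≡ 2 (mod 7); P is NOT on the curve.

Evaluate F(1, 0, 6) term-by-term (mod 7).
  3*X**2 ↦ 3·1·1·1 = 3
  X*Y ↦ 1·1·0·1 = 0
  2*X*Z ↦ 2·1·1·6 = 12
  -2*Y**2 ↦ -2·1·0·1 = 0
  3*Y*Z ↦ 3·1·0·6 = 0
  Z**2 ↦ 1·1·1·36 = 36
Sum: F(1, 0, 6) = (3) + (0) + (12) + (0) + (0) + (36) = 51.
Reducing mod 7: 51 ≡ 2 (mod 7).
Since F(a, b, c) ≡ 2 ≠ 0 (mod 7), P does NOT lie on the curve.


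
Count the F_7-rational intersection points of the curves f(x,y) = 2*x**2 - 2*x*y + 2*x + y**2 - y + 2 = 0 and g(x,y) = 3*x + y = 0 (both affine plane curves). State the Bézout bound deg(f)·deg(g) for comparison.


Common zeros: {(4, 2), (6, 3)}; count = 2; Bézout bound = 2.

deg(f) = 2, deg(g) = 1, so Bézout bound = 2.
Scan x ∈ F_7. For each x, list the y ∈ F_7 with f(x, y) ≡ 0 and those with g(x, y) ≡ 0 (mod 7); the common zeros in that column are the intersection.
  x = 0: f ≡ 0 at y ∈ {4}; g ≡ 0 at y ∈ {0}; common: ∅.
  x = 1: f ≡ 0 at y ∈ ∅; g ≡ 0 at y ∈ {4}; common: ∅.
  x = 2: f ≡ 0 at y ∈ {0, 5}; g ≡ 0 at y ∈ {1}; common: ∅.
  x = 3: f ≡ 0 at y ∈ {3, 4}; g ≡ 0 at y ∈ {5}; common: ∅.
  x = 4: f ≡ 0 at y ∈ {0, 2}; g ≡ 0 at y ∈ {2}; common: {2}.
  x = 5: f ≡ 0 at y ∈ ∅; g ≡ 0 at y ∈ {6}; common: ∅.
  x = 6: f ≡ 0 at y ∈ {3}; g ≡ 0 at y ∈ {3}; common: {3}.
Collecting: common zeros = {(4, 2), (6, 3)}, so the count is 2.
Comparison with the Bézout bound: 2 ≤ 2 = deg(f)·deg(g), as expected for curves with no common component (the bound is attained).


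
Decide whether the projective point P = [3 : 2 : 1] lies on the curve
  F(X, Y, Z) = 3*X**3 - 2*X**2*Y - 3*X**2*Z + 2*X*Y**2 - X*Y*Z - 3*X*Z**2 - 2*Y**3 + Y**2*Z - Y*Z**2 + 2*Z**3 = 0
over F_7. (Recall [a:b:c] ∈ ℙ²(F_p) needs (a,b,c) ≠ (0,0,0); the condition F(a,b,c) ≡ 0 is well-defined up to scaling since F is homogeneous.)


F(3,2,1) ≡ 1 (mod 7); P is NOT on the curve.

Evaluate F(3, 2, 1) term-by-term (mod 7).
  3*X**3 ↦ 3·27·1·1 = 81
  -2*X**2*Y ↦ -2·9·2·1 = -36
  -3*X**2*Z ↦ -3·9·1·1 = -27
  2*X*Y**2 ↦ 2·3·4·1 = 24
  -X*Y*Z ↦ -1·3·2·1 = -6
  -3*X*Z**2 ↦ -3·3·1·1 = -9
  -2*Y**3 ↦ -2·1·8·1 = -16
  Y**2*Z ↦ 1·1·4·1 = 4
  -Y*Z**2 ↦ -1·1·2·1 = -2
  2*Z**3 ↦ 2·1·1·1 = 2
Sum: F(3, 2, 1) = (81) + (-36) + (-27) + (24) + (-6) + (-9) + (-16) + (4) + (-2) + (2) = 15.
Reducing mod 7: 15 ≡ 1 (mod 7).
Since F(a, b, c) ≡ 1 ≠ 0 (mod 7), P does NOT lie on the curve.


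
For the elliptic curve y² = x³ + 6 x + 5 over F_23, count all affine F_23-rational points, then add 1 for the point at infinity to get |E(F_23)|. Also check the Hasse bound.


Affine points = {(1, 9), (1, 14), (2, 5), (2, 18), (3, 2), (3, 21), (4, 1), (4, 22), (6, 2), (6, 21), (8, 6), (8, 17), (9, 11), (9, 12), (13, 7), (13, 16), (14, 2), (14, 21), (17, 11), (17, 12), (19, 3), (19, 20), (20, 11), (20, 12), (21, 10), (21, 13)}; affine count = 26; |E(F_23)| = 27.

Discriminant check: Δ ∝ 4a³ + 27b² = 4·6³ + 27·5² = 4·216 + 27·25 ≡ 21 (mod 23). Nonzero ⇒ E is nonsingular.
For each x ∈ F_23, compute rhs = x³ + 6·x + 5 mod 23, then count y ∈ F_23 with y² ≡ rhs.
  x = 0: rhs = 5, matching y values: none (0 points).
  x = 1: rhs = 12, matching y values: 9, 14 (2 points).
  x = 2: rhs = 2, matching y values: 5, 18 (2 points).
  x = 3: rhs = 4, matching y values: 2, 21 (2 points).
  x = 4: rhs = 1, matching y values: 1, 22 (2 points).
  x = 5: rhs = 22, matching y values: none (0 points).
  x = 6: rhs = 4, matching y values: 2, 21 (2 points).
  x = 7: rhs = 22, matching y values: none (0 points).
  x = 8: rhs = 13, matching y values: 6, 17 (2 points).
  x = 9: rhs = 6, matching y values: 11, 12 (2 points).
  x = 10: rhs = 7, matching y values: none (0 points).
  x = 11: rhs = 22, matching y values: none (0 points).
  x = 12: rhs = 11, matching y values: none (0 points).
  x = 13: rhs = 3, matching y values: 7, 16 (2 points).
  x = 14: rhs = 4, matching y values: 2, 21 (2 points).
  x = 15: rhs = 20, matching y values: none (0 points).
  x = 16: rhs = 11, matching y values: none (0 points).
  x = 17: rhs = 6, matching y values: 11, 12 (2 points).
  x = 18: rhs = 11, matching y values: none (0 points).
  x = 19: rhs = 9, matching y values: 3, 20 (2 points).
  x = 20: rhs = 6, matching y values: 11, 12 (2 points).
  x = 21: rhs = 8, matching y values: 10, 13 (2 points).
  x = 22: rhs = 21, matching y values: none (0 points).
Total affine count: 26.
Full point count |E(F_23)| = 26 + 1 = 27.
Hasse bound: |27 − (23+1)| = |3| = 3 ≤ 2√23 ≈ 9.5917 ✓.


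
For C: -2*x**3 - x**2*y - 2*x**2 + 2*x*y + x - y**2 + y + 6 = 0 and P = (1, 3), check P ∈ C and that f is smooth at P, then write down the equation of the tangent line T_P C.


Tangent line at P: -9*x - 4*y + 21 = 0.

Step 1: f(1, 3) = 0, so P lies on C.
Step 2: partial derivatives
  f_x(x, y) = -6*x**2 - 2*x*y - 4*x + 2*y + 1, f_y(x, y) = -x**2 + 2*x - 2*y + 1.
  f_x(P) = -9, f_y(P) = -4 (gradient nonzero, so P is smooth).
Step 3: tangent line at P: -9·(x − 1) + -4·(y − 3) = 0.
Expanding: -9*x - 4*y + 21 = 0.


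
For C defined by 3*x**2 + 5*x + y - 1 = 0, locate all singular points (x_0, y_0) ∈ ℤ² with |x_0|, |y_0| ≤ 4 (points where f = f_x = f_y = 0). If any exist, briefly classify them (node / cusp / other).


No singular points in the scanned grid; C is smooth there.

Compute partial derivatives:
  f_x = 6*x + 5.
  f_y = 1.
f_y = 1 is a nonzero constant, so f_y never vanishes: no point (x, y) can satisfy f = f_x = f_y = 0. In particular no (x, y) ∈ {−4, ..., 4}² is singular; the curve is smooth.


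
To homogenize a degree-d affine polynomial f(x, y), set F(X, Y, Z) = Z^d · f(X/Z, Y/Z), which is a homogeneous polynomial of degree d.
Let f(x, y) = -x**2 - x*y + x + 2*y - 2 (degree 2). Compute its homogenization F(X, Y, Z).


F(X, Y, Z) = -X**2 - X*Y + X*Z + 2*Y*Z - 2*Z**2

deg(f) = 2.
Substitute x = X/Z, y = Y/Z into f, then multiply by Z^2.
  monomial -1·x^2·y^0 ↦ -1·X^2·Y^0·Z^0.
  monomial -1·x^1·y^1 ↦ -1·X^1·Y^1·Z^0.
  monomial 1·x^1·y^0 ↦ 1·X^1·Y^0·Z^1.
  monomial 2·x^0·y^1 ↦ 2·X^0·Y^1·Z^1.
  monomial -2·x^0·y^0 ↦ -2·X^0·Y^0·Z^2.
Collecting: F(X, Y, Z) = -X**2 - X*Y + X*Z + 2*Y*Z - 2*Z**2.


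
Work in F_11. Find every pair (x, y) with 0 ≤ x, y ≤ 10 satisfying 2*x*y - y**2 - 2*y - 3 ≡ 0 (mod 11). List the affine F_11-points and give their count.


Affine F_11-points: {(0, 2), (0, 7), (2, 4), (2, 9), (3, 1), (3, 3), (6, 5), (7, 6), (10, 8), (10, 10)}; count = 10.

For each of the 121 pairs (x, y) ∈ F_11², evaluate f(x, y) mod 11. Record the zeros.
  x = 0: [0↦8, 1↦5, 2↦0, 3↦4, 4↦6, 5↦6, 6↦4, 7↦0, 8↦5, 9↦8, 10↦9]  zeros at y ∈ {2, 7}
  x = 1: [0↦8, 1↦7, 2↦4, 3↦10, 4↦3, 5↦5, 6↦5, 7↦3, 8↦10, 9↦4, 10↦7]  zeros at y ∈ ∅
  x = 2: [0↦8, 1↦9, 2↦8, 3↦5, 4↦0, 5↦4, 6↦6, 7↦6, 8↦4, 9↦0, 10↦5]  zeros at y ∈ {4, 9}
  x = 3: [0↦8, 1↦0, 2↦1, 3↦0, 4↦8, 5↦3, 6↦7, 7↦9, 8↦9, 9↦7, 10↦3]  zeros at y ∈ {1, 3}
  x = 4: [0↦8, 1↦2, 2↦5, 3↦6, 4↦5, 5↦2, 6↦8, 7↦1, 8↦3, 9↦3, 10↦1]  zeros at y ∈ ∅
  x = 5: [0↦8, 1↦4, 2↦9, 3↦1, 4↦2, 5↦1, 6↦9, 7↦4, 8↦8, 9↦10, 10↦10]  zeros at y ∈ ∅
  x = 6: [0↦8, 1↦6, 2↦2, 3↦7, 4↦10, 5↦0, 6↦10, 7↦7, 8↦2, 9↦6, 10↦8]  zeros at y ∈ {5}
  x = 7: [0↦8, 1↦8, 2↦6, 3↦2, 4↦7, 5↦10, 6↦0, 7↦10, 8↦7, 9↦2, 10↦6]  zeros at y ∈ {6}
  x = 8: [0↦8, 1↦10, 2↦10, 3↦8, 4↦4, 5↦9, 6↦1, 7↦2, 8↦1, 9↦9, 10↦4]  zeros at y ∈ ∅
  x = 9: [0↦8, 1↦1, 2↦3, 3↦3, 4↦1, 5↦8, 6↦2, 7↦5, 8↦6, 9↦5, 10↦2]  zeros at y ∈ ∅
  x = 10: [0↦8, 1↦3, 2↦7, 3↦9, 4↦9, 5↦7, 6↦3, 7↦8, 8↦0, 9↦1, 10↦0]  zeros at y ∈ {8, 10}
Collecting zeros: affine points = {(0, 2), (0, 7), (2, 4), (2, 9), (3, 1), (3, 3), (6, 5), (7, 6), (10, 8), (10, 10)}.
Total count |C(F_11)_aff| = 10.


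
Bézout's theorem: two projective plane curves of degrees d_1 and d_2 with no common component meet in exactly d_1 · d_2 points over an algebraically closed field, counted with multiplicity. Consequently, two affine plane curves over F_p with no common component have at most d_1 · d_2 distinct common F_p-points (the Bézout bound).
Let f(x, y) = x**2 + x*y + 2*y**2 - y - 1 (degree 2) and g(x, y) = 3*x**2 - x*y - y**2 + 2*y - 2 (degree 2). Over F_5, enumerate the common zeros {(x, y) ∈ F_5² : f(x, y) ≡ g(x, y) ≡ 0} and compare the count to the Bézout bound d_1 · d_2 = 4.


Common zeros: ∅; count = 0; Bézout bound = 4.

deg(f) = 2, deg(g) = 2, so Bézout bound = 4.
Scan x ∈ F_5. For each x, list the y ∈ F_5 with f(x, y) ≡ 0 and those with g(x, y) ≡ 0 (mod 5); the common zeros in that column are the intersection.
  x = 0: f ≡ 0 at y ∈ {1, 2}; g ≡ 0 at y ∈ {3, 4}; common: ∅.
  x = 1: f ≡ 0 at y ∈ {0}; g ≡ 0 at y ∈ {3}; common: ∅.
  x = 2: f ≡ 0 at y ∈ ∅; g ≡ 0 at y ∈ {0}; common: ∅.
  x = 3: f ≡ 0 at y ∈ {2}; g ≡ 0 at y ∈ {0, 4}; common: ∅.
  x = 4: f ≡ 0 at y ∈ {0, 1}; g ≡ 0 at y ∈ ∅; common: ∅.
Collecting: common zeros = ∅, so the count is 0.
Comparison with the Bézout bound: 0 ≤ 4 = deg(f)·deg(g), as expected for curves with no common component (the affine F_5-count falls short of the bound because intersections may lie at infinity, over extension fields, or carry multiplicity).


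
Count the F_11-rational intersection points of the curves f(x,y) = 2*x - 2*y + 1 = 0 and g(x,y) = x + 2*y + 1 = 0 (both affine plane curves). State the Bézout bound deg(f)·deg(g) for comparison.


Common zeros: {(3, 9)}; count = 1; Bézout bound = 1.

deg(f) = 1, deg(g) = 1, so Bézout bound = 1.
Scan x ∈ F_11. For each x, list the y ∈ F_11 with f(x, y) ≡ 0 and those with g(x, y) ≡ 0 (mod 11); the common zeros in that column are the intersection.
  x = 0: f ≡ 0 at y ∈ {6}; g ≡ 0 at y ∈ {5}; common: ∅.
  x = 1: f ≡ 0 at y ∈ {7}; g ≡ 0 at y ∈ {10}; common: ∅.
  x = 2: f ≡ 0 at y ∈ {8}; g ≡ 0 at y ∈ {4}; common: ∅.
  x = 3: f ≡ 0 at y ∈ {9}; g ≡ 0 at y ∈ {9}; common: {9}.
  x = 4: f ≡ 0 at y ∈ {10}; g ≡ 0 at y ∈ {3}; common: ∅.
  x = 5: f ≡ 0 at y ∈ {0}; g ≡ 0 at y ∈ {8}; common: ∅.
  x = 6: f ≡ 0 at y ∈ {1}; g ≡ 0 at y ∈ {2}; common: ∅.
  x = 7: f ≡ 0 at y ∈ {2}; g ≡ 0 at y ∈ {7}; common: ∅.
  x = 8: f ≡ 0 at y ∈ {3}; g ≡ 0 at y ∈ {1}; common: ∅.
  x = 9: f ≡ 0 at y ∈ {4}; g ≡ 0 at y ∈ {6}; common: ∅.
  x = 10: f ≡ 0 at y ∈ {5}; g ≡ 0 at y ∈ {0}; common: ∅.
Collecting: common zeros = {(3, 9)}, so the count is 1.
Comparison with the Bézout bound: 1 ≤ 1 = deg(f)·deg(g), as expected for curves with no common component (the bound is attained).
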